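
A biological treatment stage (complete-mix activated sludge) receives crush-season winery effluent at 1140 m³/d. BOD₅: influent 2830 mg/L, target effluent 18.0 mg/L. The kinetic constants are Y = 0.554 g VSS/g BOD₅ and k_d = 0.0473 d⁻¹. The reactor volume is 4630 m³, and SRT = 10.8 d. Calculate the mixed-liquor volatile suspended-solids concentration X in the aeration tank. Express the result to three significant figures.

X ≈ 2740 mg/L

From V·X·(1 + k_d·θ_c) = Y·Q·(S₀ − S)·θ_c: X = 0.554 × 1140 × (2830 − 18.0) × 10.8 / [4630 × (1 + 0.0473 × 10.8)] = 2742 mg/L.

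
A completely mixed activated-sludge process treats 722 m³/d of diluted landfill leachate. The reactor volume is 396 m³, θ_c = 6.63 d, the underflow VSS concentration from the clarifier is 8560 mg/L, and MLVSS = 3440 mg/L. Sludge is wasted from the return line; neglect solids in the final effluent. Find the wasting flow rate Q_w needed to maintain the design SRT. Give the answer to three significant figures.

Q_w ≈ 24.0 m³/d

θ_c = V·X/(Q_w·X_r) when wasting from the recycle, so Q_w = V·X/(θ_c·X_r) = 396.0 × 3440 / (6.63 × 8560) = 24.00 m³/d.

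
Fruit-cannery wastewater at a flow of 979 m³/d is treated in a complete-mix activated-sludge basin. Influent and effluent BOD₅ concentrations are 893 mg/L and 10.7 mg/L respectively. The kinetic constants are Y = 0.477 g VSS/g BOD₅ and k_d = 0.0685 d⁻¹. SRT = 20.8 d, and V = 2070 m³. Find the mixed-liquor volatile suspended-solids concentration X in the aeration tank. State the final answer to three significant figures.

X ≈ 1710 mg/L

Solving the biomass balance for X: X = Y Q (S₀−S) θ_c / [V (1+k_d θ_c)] = 0.477 × 979 × (893 − 10.7) × 20.8 / [2070 × (1 + 0.0685 × 20.8)] = 1707 mg/L.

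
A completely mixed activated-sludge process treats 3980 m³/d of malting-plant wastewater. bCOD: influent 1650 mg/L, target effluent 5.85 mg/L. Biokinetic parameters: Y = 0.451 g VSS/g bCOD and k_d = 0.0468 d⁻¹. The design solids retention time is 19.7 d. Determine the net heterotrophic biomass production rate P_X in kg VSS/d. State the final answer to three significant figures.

P_X ≈ 1540 kg VSS/d

The observed yield is Y_obs = Y/(1 + k_d·θ_c) = 0.451 / (1 + 0.0468 × 19.7) = 0.451 / 1.922 = 0.2347 g VSS per g bCOD removed.
Mass of bCOD removed per day: Q(S₀ − S) = 3980 × 1644 g/m³ = 6544 kg/d.
So the net sludge growth is P_X = 0.2347 × 6544 = 1536 kg VSS/d.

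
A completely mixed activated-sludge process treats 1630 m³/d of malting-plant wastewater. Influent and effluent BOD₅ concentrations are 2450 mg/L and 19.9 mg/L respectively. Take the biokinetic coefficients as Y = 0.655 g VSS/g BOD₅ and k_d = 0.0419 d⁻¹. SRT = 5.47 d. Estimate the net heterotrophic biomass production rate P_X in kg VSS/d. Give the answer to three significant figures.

P_X ≈ 2110 kg VSS/d

Observed yield with endogenous decay: Y_obs = Y / (1 + k_d·θ_c) = 0.655 / (1 + 0.0419 × 5.47) = 0.655 / 1.229 = 0.5329 g VSS/g BOD₅.
Mass of BOD₅ removed per day: Q(S₀ − S) = 1630 × 2430 g/m³ = 3961 kg/d.
Biomass produced: P_X = Y_obs·Q·ΔS = 0.5329 × 3961 ≈ 2111 kg VSS/d.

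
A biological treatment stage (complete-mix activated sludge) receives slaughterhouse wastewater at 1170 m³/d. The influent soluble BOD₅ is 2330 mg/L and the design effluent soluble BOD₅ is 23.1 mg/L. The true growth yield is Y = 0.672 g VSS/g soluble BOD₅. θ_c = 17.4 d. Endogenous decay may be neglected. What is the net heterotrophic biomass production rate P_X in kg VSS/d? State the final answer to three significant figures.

With endogenous decay neglected, the observed yield equals the true yield: Y_obs = Y = 0.672 g VSS/g soluble BOD₅.
Mass of soluble BOD₅ removed per day: Q(S₀ − S) = 1170 × 2307 g/m³ = 2699 kg/d.
So the net sludge growth is P_X = 0.6720 × 2699 = 1814 kg VSS/d.

P_X ≈ 1810 kg VSS/d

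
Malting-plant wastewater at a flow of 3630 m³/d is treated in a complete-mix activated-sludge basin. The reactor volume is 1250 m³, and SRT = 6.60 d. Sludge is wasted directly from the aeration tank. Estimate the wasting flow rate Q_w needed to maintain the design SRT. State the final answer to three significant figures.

With mixed-liquor wasting, θ_c = V/Q_w, so Q_w = V/θ_c = 1250/6.60 = 189.4 m³/d.

Q_w ≈ 189 m³/d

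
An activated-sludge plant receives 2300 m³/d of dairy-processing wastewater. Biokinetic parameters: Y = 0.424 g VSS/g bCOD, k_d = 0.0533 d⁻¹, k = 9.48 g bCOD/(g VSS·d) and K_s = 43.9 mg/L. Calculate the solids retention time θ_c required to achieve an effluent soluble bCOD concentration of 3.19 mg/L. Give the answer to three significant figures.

From 1/θ_c = Y·k·S/(K_s + S) − k_d: Y·k·S/(K_s+S) = 0.424 × 9.48 × 3.19 / (43.9 + 3.19) = 0.2723 d⁻¹.
1/θ_c = 0.2723 − 0.0533 = 0.2190 d⁻¹, so θ_c = 4.566 d.

θ_c ≈ 4.57 d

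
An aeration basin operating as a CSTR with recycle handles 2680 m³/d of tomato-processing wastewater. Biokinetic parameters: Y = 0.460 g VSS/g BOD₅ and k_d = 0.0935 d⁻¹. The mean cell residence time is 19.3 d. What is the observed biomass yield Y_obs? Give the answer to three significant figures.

Y_obs = Y / (1 + k_d θ_c) = 0.460 / (1 + 0.0935 × 19.3) = 0.460 / 2.805 = 0.1640.

Y_obs ≈ 0.164 g VSS/g BOD₅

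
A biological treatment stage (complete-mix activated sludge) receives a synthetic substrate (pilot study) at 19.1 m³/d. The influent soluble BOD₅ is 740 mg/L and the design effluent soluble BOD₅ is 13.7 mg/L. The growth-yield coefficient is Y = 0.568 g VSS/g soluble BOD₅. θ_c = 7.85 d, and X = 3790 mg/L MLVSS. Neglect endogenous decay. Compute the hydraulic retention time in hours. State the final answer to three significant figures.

With k_d = 0 the design equation reduces to V = Y Q (S₀−S) θ_c / X = 0.568 × 19.1 × (740 − 13.7) × 7.85 / 3790 = 16.32 m³.
Hydraulic retention time τ = V/Q = 16.32 / 19.1 = 0.8545 d = 20.51 h.

τ ≈ 20.5 h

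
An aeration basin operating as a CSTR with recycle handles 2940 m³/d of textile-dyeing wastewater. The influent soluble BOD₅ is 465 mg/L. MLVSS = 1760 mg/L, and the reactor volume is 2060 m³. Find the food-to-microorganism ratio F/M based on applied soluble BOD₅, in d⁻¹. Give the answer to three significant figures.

F/M = Q·S₀ / (V·X) = 2940 × 465 / (2060 × 1760) = 0.3771 g soluble BOD₅·(g VSS·d)⁻¹.

F/M ≈ 0.377 d⁻¹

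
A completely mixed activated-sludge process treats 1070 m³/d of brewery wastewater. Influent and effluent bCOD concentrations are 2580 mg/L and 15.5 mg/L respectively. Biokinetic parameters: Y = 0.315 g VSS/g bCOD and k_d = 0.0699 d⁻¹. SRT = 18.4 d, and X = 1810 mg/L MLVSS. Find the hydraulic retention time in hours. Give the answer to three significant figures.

τ ≈ 86.2 h

Rearranging the biomass balance for a CMAS with decay, V = Y·Q·ΔS·θ_c / [X·(1+k_d θ_c)] = 0.315 × 1070 × (2580 − 15.5) × 18.4 / [1810 × (1 + 0.0699 × 18.4)] = 1.59×10^7 / 4138 = 3844 m³.
τ = V/Q = 3844/1070 = 3.592 d, or 86.21 h.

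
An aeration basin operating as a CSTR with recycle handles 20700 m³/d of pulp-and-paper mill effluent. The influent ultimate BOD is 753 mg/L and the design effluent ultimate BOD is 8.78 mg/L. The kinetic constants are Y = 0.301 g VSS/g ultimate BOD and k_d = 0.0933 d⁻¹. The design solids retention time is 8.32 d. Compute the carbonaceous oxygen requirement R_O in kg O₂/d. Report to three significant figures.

R_O ≈ 11700 kg O₂/d

Y_obs = Y / (1 + k_d θ_c) = 0.301 / (1 + 0.0933 × 8.32) = 0.301 / 1.776 = 0.1695.
Q·(S₀ − S) = 20700 × (753 − 8.78) × 10⁻³ = 15405 kg/d removed.
Net sludge production P_X = 0.1695 × 15405 = 2611 kg VSS/d.
R_O = Q·ΔS − 1.42 P_X = 15405 − 3707 = 11698 kg O₂/d.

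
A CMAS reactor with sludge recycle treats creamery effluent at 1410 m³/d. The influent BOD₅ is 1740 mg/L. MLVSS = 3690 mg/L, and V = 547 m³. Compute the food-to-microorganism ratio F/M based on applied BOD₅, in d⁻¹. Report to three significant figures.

F/M ≈ 1.22 d⁻¹

Food-to-microorganism ratio F/M = Q S₀ / (V X) = 1410 × 1740 / (547.0 × 3690) = 1.215 d⁻¹.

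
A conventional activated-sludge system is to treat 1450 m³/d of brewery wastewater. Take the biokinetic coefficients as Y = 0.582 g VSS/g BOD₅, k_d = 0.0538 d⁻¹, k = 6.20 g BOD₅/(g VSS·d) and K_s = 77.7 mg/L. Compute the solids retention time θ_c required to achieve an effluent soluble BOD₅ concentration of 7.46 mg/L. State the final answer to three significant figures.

At the target effluent, Y k S/(K_s+S) = 0.582×6.20×7.46/85.16 = 0.3161 d⁻¹.
1/θ_c = 0.3161 − 0.0538 = 0.2623 d⁻¹, so θ_c = 3.812 d.

θ_c ≈ 3.81 d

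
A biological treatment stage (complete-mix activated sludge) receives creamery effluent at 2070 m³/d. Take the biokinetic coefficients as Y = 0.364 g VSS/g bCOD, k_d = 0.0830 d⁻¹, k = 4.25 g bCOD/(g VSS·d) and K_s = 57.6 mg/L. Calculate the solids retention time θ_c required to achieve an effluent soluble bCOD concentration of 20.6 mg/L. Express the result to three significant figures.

θ_c ≈ 3.08 d

At the target effluent, Y k S/(K_s+S) = 0.364×4.25×20.6/78.20 = 0.4075 d⁻¹.
1/θ_c = 0.4075 − 0.0830 = 0.3245 d⁻¹, so θ_c = 3.081 d.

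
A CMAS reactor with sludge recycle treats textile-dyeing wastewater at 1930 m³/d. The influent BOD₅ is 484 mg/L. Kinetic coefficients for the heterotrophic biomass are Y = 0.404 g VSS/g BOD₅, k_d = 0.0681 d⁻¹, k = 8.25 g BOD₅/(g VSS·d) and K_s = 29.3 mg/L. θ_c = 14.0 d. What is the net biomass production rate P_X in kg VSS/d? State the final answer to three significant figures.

P_X ≈ 193 kg VSS/d

For a completely mixed reactor with recycle the Lawrence–McCarty relation gives S = K_s·(1 + k_d·θ_c) / [θ_c·(Y·k − k_d) − 1] = 29.3 × (1 + 0.0681 × 14.0) / [14.0 × (0.404 × 8.25 − 0.0681) − 1] = 57.23 / 44.71 = 1.280 mg/L.
Observed yield with endogenous decay: Y_obs = Y / (1 + k_d·θ_c) = 0.404 / (1 + 0.0681 × 14.0) = 0.404 / 1.953 = 0.2068 g VSS/g BOD₅.
ΔS = 484 − 1.28 = 482.7 mg/L, so the substrate removal rate is 1930 × 482.7/1000 = 931.6 kg BOD₅/d.
Net biomass production P_X = Y_obs × Q·(S₀ − S) = 0.2068 × 931.6 = 192.7 kg VSS/d.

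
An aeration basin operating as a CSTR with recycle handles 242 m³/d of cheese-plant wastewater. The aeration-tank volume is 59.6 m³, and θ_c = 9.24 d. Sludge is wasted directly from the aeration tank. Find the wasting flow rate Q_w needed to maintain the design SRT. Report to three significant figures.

Wasting from the aeration tank: Q_w = V / θ_c = 59.60 / 9.24 = 6.450 m³/d.

Q_w ≈ 6.45 m³/d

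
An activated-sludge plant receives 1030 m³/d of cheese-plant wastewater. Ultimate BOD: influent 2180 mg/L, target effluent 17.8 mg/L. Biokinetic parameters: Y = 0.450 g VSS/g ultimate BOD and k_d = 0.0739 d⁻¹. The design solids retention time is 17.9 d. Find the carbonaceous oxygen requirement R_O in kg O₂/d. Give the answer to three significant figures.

R_O ≈ 1610 kg O₂/d

The observed yield is Y_obs = Y/(1 + k_d·θ_c) = 0.450 / (1 + 0.0739 × 17.9) = 0.450 / 2.323 = 0.1937 g VSS per g ultimate BOD removed.
Q·(S₀ − S) = 1030 × (2180 − 17.8) × 10⁻³ = 2227 kg/d removed.
Net sludge production P_X = 0.1937 × 2227 = 431.5 kg VSS/d.
R_O = Q·(S₀ − S) − 1.42·P_X = 2227 − 1.42 × 431.5 = 1614 kg O₂/d.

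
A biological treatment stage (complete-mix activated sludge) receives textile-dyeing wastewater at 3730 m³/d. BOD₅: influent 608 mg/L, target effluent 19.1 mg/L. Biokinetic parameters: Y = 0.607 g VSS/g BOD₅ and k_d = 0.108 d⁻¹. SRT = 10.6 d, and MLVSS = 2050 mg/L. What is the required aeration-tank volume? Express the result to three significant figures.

V ≈ 3210 m³

From the SRT design equation V = Y Q (S₀−S) θ_c / [X (1 + k_d θ_c)] = 0.607 × 3730 × (608 − 19.1) × 10.6 / [2050 × (1 + 0.108 × 10.6)] = 1.41×10^7 / 4397 = 3214 m³.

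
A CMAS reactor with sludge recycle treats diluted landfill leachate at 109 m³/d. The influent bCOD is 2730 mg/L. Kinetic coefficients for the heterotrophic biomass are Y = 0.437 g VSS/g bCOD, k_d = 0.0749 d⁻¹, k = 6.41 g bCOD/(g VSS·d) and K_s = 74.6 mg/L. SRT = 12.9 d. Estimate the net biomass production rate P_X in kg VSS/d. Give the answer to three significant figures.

Effluent substrate depends only on kinetics and SRT: S = K_s(1 + k_d θ_c) / [θ_c(Yk − k_d) − 1] = 74.6 × (1 + 0.0749 × 12.9) / [12.9 × (0.437 × 6.41 − 0.0749) − 1] = 146.7 / 34.17 = 4.293 mg/L.
Y_obs = Y / (1 + k_d θ_c) = 0.437 / (1 + 0.0749 × 12.9) = 0.437 / 1.966 = 0.2223.
ΔS = 2730 − 4.29 = 2726 mg/L, so the substrate removal rate is 109 × 2726/1000 = 297.1 kg bCOD/d.
So the net sludge growth is P_X = 0.2223 × 297.1 = 66.03 kg VSS/d.

P_X ≈ 66.0 kg VSS/d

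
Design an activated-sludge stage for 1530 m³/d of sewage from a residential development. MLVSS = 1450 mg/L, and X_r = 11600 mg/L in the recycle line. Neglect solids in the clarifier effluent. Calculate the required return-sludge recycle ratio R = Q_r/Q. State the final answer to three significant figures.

R = Q_r/Q = X/(X_r − X) = 1450 / (11600 − 1450) = 0.1429.

R ≈ 0.143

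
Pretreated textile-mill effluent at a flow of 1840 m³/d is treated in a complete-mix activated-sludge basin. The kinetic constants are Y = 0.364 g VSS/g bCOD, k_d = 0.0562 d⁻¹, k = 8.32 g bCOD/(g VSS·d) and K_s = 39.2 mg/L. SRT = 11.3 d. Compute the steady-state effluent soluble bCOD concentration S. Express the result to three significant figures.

From the Monod/SRT balance for a CMAS, S = K_s·(1+k_d θ_c)/[θ_c·(Y k − k_d) − 1] = 39.2 × (1 + 0.0562 × 11.3) / [11.3 × (0.364 × 8.32 − 0.0562) − 1] = 64.09 / 32.59 = 1.967 mg/L.

S ≈ 1.97 mg/L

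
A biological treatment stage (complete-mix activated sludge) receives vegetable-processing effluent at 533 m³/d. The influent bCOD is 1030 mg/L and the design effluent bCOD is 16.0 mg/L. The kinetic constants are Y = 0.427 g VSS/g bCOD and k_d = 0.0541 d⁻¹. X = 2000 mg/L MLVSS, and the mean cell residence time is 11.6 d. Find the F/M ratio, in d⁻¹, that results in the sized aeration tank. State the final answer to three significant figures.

Rearranging the biomass balance for a CMAS with decay, V = Y·Q·ΔS·θ_c / [X·(1+k_d θ_c)] = 0.427 × 533 × (1030 − 16.0) × 11.6 / [2000 × (1 + 0.0541 × 11.6)] = 2.68×10^6 / 3255 = 822.4 m³.
F/M = applied load / biomass = Q·S₀/(V·X) = 533 × 1030 / (822.4 × 2000) = 0.3338 d⁻¹.

F/M ≈ 0.334 d⁻¹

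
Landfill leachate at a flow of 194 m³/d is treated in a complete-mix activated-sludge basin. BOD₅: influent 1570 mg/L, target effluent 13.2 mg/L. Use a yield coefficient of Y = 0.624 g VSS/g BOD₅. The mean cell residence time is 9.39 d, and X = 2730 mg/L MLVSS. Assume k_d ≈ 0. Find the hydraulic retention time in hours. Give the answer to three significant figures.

τ ≈ 80.2 h

V·X = Y·Q·ΔS·θ_c gives V = 0.624 × 194 × (1570 − 13.2) × 9.39 / 2730 = 648.2 m³.
Hydraulic retention time τ = V/Q = 648.2 / 194 = 3.341 d = 80.19 h.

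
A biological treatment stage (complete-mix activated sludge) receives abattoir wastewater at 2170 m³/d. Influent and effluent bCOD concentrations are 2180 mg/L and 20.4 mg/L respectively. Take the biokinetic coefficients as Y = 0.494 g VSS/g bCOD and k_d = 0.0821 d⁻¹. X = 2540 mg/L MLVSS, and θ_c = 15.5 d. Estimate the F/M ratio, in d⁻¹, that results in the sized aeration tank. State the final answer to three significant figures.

Steady-state biomass mass balance: V·X·(1 + k_d·θ_c) = Y·Q·(S₀ − S)·θ_c, so V = 0.494 × 2170 × (2180 − 20.4) × 15.5 / [2540 × (1 + 0.0821 × 15.5)] = 3.59×10^7 / 5772 = 6216 m³.
F/M = Q·S₀ / (V·X) = 2170 × 2180 / (6216 × 2540) = 0.2996 g bCOD·(g VSS·d)⁻¹.

F/M ≈ 0.300 d⁻¹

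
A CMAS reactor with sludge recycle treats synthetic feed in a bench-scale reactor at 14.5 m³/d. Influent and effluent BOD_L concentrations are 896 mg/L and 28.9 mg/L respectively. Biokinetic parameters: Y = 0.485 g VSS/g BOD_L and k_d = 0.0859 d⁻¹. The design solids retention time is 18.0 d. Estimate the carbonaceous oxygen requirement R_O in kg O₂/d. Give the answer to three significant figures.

R_O ≈ 9.17 kg O₂/d

The observed yield is Y_obs = Y/(1 + k_d·θ_c) = 0.485 / (1 + 0.0859 × 18.0) = 0.485 / 2.546 = 0.1905 g VSS per g BOD_L removed.
ΔS = 896 − 28.9 = 867.1 mg/L, so the substrate removal rate is 14.5 × 867.1/1000 = 12.57 kg BOD_L/d.
P_X = Y_obs·Q·(S₀ − S) = 0.1905 × 12.57 = 2.395 kg VSS/d.
R_O = Q·(S₀ − S) − 1.42·P_X = 12.57 − 1.42 × 2.395 = 9.172 kg O₂/d.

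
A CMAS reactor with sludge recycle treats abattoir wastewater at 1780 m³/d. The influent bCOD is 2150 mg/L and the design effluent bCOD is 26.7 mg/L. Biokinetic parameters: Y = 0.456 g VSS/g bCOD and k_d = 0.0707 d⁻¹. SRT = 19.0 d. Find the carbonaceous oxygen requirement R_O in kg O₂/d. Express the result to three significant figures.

R_O ≈ 2740 kg O₂/d

Correct the yield for decay: Y_obs = Y/(1 + k_d θ_c) = 0.456 / (1 + 0.0707 × 19.0) = 0.456 / 2.343 = 0.1946.
Mass of bCOD removed per day: Q(S₀ − S) = 1780 × 2123 g/m³ = 3779 kg/d.
Biomass synthesised: P_X = Y_obs × 3779 = 735.5 kg VSS/d.
R_O = Q·ΔS − 1.42 P_X = 3779 − 1044 = 2735 kg O₂/d.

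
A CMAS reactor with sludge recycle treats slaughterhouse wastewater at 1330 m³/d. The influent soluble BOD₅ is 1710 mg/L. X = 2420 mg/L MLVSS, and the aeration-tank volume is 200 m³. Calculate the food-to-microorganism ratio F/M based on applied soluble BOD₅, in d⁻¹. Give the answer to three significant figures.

F/M ≈ 4.70 d⁻¹

F/M = applied load / biomass = Q·S₀/(V·X) = 1330 × 1710 / (200.0 × 2420) = 4.699 d⁻¹.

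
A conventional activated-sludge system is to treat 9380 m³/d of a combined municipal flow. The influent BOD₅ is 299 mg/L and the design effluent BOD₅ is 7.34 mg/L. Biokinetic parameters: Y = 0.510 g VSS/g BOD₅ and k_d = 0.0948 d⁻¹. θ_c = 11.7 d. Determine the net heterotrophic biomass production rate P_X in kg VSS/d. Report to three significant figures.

P_X ≈ 662 kg VSS/d

Observed yield with endogenous decay: Y_obs = Y / (1 + k_d·θ_c) = 0.510 / (1 + 0.0948 × 11.7) = 0.510 / 2.109 = 0.2418 g VSS/g BOD₅.
ΔS = 299 − 7.34 = 291.7 mg/L, so the substrate removal rate is 9380 × 291.7/1000 = 2736 kg BOD₅/d.
Biomass produced: P_X = Y_obs·Q·ΔS = 0.2418 × 2736 ≈ 661.5 kg VSS/d.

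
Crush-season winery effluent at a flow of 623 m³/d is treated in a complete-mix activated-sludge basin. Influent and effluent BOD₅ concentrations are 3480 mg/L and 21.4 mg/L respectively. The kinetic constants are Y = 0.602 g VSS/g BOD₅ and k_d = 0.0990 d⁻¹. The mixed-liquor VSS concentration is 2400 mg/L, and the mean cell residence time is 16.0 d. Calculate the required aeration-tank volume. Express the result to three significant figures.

Steady-state biomass mass balance: V·X·(1 + k_d·θ_c) = Y·Q·(S₀ − S)·θ_c, so V = 0.602 × 623 × (3480 − 21.4) × 16.0 / [2400 × (1 + 0.0990 × 16.0)] = 2.08×10^7 / 6202 = 3347 m³.

V ≈ 3350 m³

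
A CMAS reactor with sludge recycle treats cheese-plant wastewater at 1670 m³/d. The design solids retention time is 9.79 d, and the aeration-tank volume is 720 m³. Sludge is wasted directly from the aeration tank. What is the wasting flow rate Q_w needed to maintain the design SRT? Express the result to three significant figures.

For wasting at MLVSS concentration, Q_w = V/θ_c = 720.0/9.79 = 73.54 m³/d.

Q_w ≈ 73.5 m³/d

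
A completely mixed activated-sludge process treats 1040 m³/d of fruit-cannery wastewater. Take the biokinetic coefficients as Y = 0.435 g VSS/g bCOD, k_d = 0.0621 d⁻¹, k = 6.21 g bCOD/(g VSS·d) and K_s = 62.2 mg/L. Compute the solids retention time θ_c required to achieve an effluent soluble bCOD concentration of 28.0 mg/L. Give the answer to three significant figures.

θ_c ≈ 1.29 d

From 1/θ_c = Y·k·S/(K_s + S) − k_d: Y·k·S/(K_s+S) = 0.435 × 6.21 × 28.0 / (62.2 + 28.0) = 0.8386 d⁻¹.
Then 1/θ_c = μ − k_d = 0.8386 − 0.0621 = 0.7765 d⁻¹, giving θ_c = 1.288 d.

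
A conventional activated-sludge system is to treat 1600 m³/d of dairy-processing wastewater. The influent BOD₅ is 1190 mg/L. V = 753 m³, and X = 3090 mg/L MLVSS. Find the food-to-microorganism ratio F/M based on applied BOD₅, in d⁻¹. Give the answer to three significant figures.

F/M ≈ 0.818 d⁻¹

Food-to-microorganism ratio F/M = Q S₀ / (V X) = 1600 × 1190 / (753.0 × 3090) = 0.8183 d⁻¹.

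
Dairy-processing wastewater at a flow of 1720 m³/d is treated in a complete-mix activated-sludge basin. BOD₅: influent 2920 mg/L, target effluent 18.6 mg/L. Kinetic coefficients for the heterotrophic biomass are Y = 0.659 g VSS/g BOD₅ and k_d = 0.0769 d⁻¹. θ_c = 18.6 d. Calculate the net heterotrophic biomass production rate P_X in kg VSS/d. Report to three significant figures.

The observed yield is Y_obs = Y/(1 + k_d·θ_c) = 0.659 / (1 + 0.0769 × 18.6) = 0.659 / 2.430 = 0.2712 g VSS per g BOD₅ removed.
ΔS = 2920 − 18.6 = 2901 mg/L, so the substrate removal rate is 1720 × 2901/1000 = 4990 kg BOD₅/d.
Net biomass production P_X = Y_obs × Q·(S₀ − S) = 0.2712 × 4990 = 1353 kg VSS/d.

P_X ≈ 1350 kg VSS/d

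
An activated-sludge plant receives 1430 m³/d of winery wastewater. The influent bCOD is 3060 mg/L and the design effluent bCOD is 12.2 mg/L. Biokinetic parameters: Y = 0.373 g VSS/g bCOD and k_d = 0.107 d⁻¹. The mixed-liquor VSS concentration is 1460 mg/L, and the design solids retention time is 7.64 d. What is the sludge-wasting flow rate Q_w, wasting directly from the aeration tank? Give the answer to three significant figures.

From the SRT design equation V = Y Q (S₀−S) θ_c / [X (1 + k_d θ_c)] = 0.373 × 1430 × (3060 − 12.2) × 7.64 / [1460 × (1 + 0.107 × 7.64)] = 1.24×10^7 / 2654 = 4681 m³.
With mixed-liquor wasting, θ_c = V/Q_w, so Q_w = V/θ_c = 4681/7.64 = 612.6 m³/d.

Q_w ≈ 613 m³/d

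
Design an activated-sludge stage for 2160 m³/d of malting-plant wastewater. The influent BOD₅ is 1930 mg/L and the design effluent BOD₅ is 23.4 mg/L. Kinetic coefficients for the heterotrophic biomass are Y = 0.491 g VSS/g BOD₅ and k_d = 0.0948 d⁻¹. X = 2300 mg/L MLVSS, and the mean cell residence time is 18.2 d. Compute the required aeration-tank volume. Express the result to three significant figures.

From the SRT design equation V = Y Q (S₀−S) θ_c / [X (1 + k_d θ_c)] = 0.491 × 2160 × (1930 − 23.4) × 18.2 / [2300 × (1 + 0.0948 × 18.2)] = 3.68×10^7 / 6268 = 5871 m³.

V ≈ 5870 m³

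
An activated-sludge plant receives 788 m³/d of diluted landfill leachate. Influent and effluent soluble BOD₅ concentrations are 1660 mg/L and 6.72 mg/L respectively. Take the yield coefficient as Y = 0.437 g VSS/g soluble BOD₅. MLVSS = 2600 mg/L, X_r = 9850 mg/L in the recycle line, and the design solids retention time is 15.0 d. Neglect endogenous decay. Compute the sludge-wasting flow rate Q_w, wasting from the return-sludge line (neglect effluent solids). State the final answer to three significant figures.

Q_w ≈ 57.8 m³/d

With k_d = 0 the design equation reduces to V = Y Q (S₀−S) θ_c / X = 0.437 × 788 × (1660 − 6.72) × 15.0 / 2600 = 3285 m³.
Wasting from the return line (neglecting effluent solids): Q_w = V·X / (θ_c·X_r) = 3285 × 2600 / (15.0 × 9850) = 57.80 m³/d.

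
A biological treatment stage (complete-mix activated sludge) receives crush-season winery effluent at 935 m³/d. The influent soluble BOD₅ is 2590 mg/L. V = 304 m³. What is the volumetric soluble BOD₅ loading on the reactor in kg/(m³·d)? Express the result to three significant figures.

L_v = Q S₀ / V = 935 × 2590 × 10⁻³ / 304.0 = 7.966 kg/(m³·d).

L_v ≈ 7.97 kg soluble BOD₅/(m³·d)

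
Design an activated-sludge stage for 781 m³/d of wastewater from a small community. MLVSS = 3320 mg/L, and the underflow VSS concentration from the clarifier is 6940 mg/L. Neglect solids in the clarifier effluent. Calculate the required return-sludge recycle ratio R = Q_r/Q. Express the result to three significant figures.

R ≈ 0.917

Solids balance on the clarifier gives (1+R)X = R·X_r, so R = X/(X_r − X) = 3320 / (6940 − 3320) = 0.9171.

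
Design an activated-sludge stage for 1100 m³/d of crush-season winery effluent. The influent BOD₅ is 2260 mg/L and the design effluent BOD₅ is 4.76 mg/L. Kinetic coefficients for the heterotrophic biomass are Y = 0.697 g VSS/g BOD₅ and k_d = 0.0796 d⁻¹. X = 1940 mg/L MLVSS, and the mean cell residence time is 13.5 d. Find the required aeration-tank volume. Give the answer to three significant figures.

Steady-state biomass mass balance: V·X·(1 + k_d·θ_c) = Y·Q·(S₀ − S)·θ_c, so V = 0.697 × 1100 × (2260 − 4.76) × 13.5 / [1940 × (1 + 0.0796 × 13.5)] = 2.33×10^7 / 4025 = 5800 m³.

V ≈ 5800 m³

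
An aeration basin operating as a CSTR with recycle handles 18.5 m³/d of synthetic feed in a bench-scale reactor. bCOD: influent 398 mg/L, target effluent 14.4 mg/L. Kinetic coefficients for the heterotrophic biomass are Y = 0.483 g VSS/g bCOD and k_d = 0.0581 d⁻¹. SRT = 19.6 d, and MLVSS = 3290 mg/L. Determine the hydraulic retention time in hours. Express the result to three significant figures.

τ ≈ 12.4 h

From the SRT design equation V = Y Q (S₀−S) θ_c / [X (1 + k_d θ_c)] = 0.483 × 18.5 × (398 − 14.4) × 19.6 / [3290 × (1 + 0.0581 × 19.6)] = 6.72×10^4 / 7037 = 9.548 m³.
τ = V/Q = 9.548/18.5 = 0.5161 d, or 12.39 h.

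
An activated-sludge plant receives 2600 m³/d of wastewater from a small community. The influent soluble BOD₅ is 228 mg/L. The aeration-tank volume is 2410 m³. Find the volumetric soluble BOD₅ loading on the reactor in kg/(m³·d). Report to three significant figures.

Volumetric loading L_v = Q·S₀ / V = 2600 × 228 g/m³ / 2410 m³ = 246.0 g/(m³·d) = 0.2460 kg soluble BOD₅/(m³·d).

L_v ≈ 0.246 kg soluble BOD₅/(m³·d)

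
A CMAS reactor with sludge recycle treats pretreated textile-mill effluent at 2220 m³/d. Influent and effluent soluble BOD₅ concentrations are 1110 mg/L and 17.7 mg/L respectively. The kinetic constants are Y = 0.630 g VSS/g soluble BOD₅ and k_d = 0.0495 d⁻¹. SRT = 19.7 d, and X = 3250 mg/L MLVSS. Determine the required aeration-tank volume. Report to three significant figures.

V ≈ 4690 m³

Rearranging the biomass balance for a CMAS with decay, V = Y·Q·ΔS·θ_c / [X·(1+k_d θ_c)] = 0.630 × 2220 × (1110 − 17.7) × 19.7 / [3250 × (1 + 0.0495 × 19.7)] = 3.01×10^7 / 6419 = 4688 m³.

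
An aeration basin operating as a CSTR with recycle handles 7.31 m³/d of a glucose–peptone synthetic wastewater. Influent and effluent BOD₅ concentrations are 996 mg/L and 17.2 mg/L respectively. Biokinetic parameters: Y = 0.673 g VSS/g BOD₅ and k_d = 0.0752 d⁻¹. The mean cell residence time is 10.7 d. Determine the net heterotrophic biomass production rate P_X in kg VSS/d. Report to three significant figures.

Y_obs = Y / (1 + k_d θ_c) = 0.673 / (1 + 0.0752 × 10.7) = 0.673 / 1.805 = 0.3729.
ΔS = 996 − 17.2 = 978.8 mg/L, so the substrate removal rate is 7.31 × 978.8/1000 = 7.155 kg BOD₅/d.
Net biomass production P_X = Y_obs × Q·(S₀ − S) = 0.3729 × 7.155 = 2.668 kg VSS/d.

P_X ≈ 2.67 kg VSS/d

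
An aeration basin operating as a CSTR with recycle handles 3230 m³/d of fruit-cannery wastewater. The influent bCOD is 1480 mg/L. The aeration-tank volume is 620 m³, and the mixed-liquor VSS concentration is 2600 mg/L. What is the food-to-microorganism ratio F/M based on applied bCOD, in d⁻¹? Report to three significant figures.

Food-to-microorganism ratio F/M = Q S₀ / (V X) = 3230 × 1480 / (620.0 × 2600) = 2.966 d⁻¹.

F/M ≈ 2.97 d⁻¹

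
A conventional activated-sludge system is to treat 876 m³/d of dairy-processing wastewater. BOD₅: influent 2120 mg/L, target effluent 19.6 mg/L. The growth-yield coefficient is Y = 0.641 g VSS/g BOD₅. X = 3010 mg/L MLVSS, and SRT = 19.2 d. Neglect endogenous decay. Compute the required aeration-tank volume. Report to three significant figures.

Biomass mass balance (decay neglected): V·X = Y·Q·(S₀ − S)·θ_c, so V = 0.641 × 876 × (2120 − 19.6) × 19.2 / 3010 = 7523 m³.

V ≈ 7520 m³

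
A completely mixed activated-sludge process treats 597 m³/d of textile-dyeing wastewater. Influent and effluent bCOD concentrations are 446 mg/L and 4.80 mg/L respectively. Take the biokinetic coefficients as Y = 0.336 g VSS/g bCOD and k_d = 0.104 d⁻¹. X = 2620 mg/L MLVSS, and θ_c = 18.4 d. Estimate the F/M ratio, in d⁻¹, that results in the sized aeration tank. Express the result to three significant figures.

From the SRT design equation V = Y Q (S₀−S) θ_c / [X (1 + k_d θ_c)] = 0.336 × 597 × (446 − 4.80) × 18.4 / [2620 × (1 + 0.104 × 18.4)] = 1.63×10^6 / 7634 = 213.3 m³.
F/M = Q·S₀ / (V·X) = 597 × 446 / (213.3 × 2620) = 0.4764 g bCOD·(g VSS·d)⁻¹.

F/M ≈ 0.476 d⁻¹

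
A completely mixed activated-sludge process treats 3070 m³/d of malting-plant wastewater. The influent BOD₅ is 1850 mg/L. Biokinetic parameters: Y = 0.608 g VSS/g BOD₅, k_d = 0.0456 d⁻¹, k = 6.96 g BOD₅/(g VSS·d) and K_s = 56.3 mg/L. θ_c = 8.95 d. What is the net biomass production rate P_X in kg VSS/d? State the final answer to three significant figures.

For a completely mixed reactor with recycle the Lawrence–McCarty relation gives S = K_s·(1 + k_d·θ_c) / [θ_c·(Y·k − k_d) − 1] = 56.3 × (1 + 0.0456 × 8.95) / [8.95 × (0.608 × 6.96 − 0.0456) − 1] = 79.28 / 36.47 = 2.174 mg/L.
Y_obs = Y / (1 + k_d θ_c) = 0.608 / (1 + 0.0456 × 8.95) = 0.608 / 1.408 = 0.4318.
Mass of BOD₅ removed per day: Q(S₀ − S) = 3070 × 1848 g/m³ = 5673 kg/d.
P_X = Y_obs · Q(S₀ − S) = 0.4318 × 5673 = 2449 kg VSS/d.

P_X ≈ 2450 kg VSS/d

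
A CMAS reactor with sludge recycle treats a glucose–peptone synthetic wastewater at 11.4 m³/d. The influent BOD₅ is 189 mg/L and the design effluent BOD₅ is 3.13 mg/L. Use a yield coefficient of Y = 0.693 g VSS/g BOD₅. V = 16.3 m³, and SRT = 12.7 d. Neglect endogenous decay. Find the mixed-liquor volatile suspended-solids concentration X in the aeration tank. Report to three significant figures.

X = Y·Q·ΔS·θ_c / V = 0.693 × 11.4 × (189 − 3.13) × 12.7 / 16.3 = 1144 mg/L.

X ≈ 1140 mg/L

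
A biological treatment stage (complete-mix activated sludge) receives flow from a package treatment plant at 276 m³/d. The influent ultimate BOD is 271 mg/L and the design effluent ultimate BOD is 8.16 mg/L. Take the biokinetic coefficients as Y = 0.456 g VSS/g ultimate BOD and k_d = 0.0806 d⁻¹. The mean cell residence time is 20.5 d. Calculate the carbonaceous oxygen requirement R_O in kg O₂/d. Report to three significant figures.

Observed yield with endogenous decay: Y_obs = Y / (1 + k_d·θ_c) = 0.456 / (1 + 0.0806 × 20.5) = 0.456 / 2.652 = 0.1719 g VSS/g ultimate BOD.
Mass of ultimate BOD removed per day: Q(S₀ − S) = 276 × 262.8 g/m³ = 72.54 kg/d.
P_X = Y_obs·Q·(S₀ − S) = 0.1719 × 72.54 = 12.47 kg VSS/d.
R_O = Q·(S₀ − S) − 1.42·P_X = 72.54 − 1.42 × 12.47 = 54.83 kg O₂/d.

R_O ≈ 54.8 kg O₂/d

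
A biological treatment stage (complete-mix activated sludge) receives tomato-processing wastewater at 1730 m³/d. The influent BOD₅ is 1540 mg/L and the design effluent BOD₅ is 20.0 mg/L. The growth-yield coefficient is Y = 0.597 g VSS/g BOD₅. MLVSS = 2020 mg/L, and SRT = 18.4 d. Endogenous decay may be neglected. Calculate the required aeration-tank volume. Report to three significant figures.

With k_d = 0 the design equation reduces to V = Y Q (S₀−S) θ_c / X = 0.597 × 1730 × (1540 − 20.0) × 18.4 / 2020 = 14300 m³.

V ≈ 14300 m³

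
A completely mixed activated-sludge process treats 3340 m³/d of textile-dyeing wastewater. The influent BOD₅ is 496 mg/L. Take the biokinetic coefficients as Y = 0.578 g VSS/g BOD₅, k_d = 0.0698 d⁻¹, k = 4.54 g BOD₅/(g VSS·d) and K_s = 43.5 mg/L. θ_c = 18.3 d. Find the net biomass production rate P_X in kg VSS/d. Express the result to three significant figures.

P_X ≈ 419 kg VSS/d

For a completely mixed reactor with recycle the Lawrence–McCarty relation gives S = K_s·(1 + k_d·θ_c) / [θ_c·(Y·k − k_d) − 1] = 43.5 × (1 + 0.0698 × 18.3) / [18.3 × (0.578 × 4.54 − 0.0698) − 1] = 99.06 / 45.74 = 2.166 mg/L.
The observed yield is Y_obs = Y/(1 + k_d·θ_c) = 0.578 / (1 + 0.0698 × 18.3) = 0.578 / 2.277 = 0.2538 g VSS per g BOD₅ removed.
ΔS = 496 − 2.17 = 493.8 mg/L, so the substrate removal rate is 3340 × 493.8/1000 = 1649 kg BOD₅/d.
Net biomass production P_X = Y_obs × Q·(S₀ − S) = 0.2538 × 1649 = 418.6 kg VSS/d.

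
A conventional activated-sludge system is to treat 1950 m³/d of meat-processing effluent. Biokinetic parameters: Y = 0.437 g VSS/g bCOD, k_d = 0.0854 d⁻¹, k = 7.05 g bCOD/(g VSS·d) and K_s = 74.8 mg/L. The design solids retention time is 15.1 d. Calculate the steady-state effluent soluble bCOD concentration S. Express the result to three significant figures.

S ≈ 3.87 mg/L

From the Monod/SRT balance for a CMAS, S = K_s·(1+k_d θ_c)/[θ_c·(Y k − k_d) − 1] = 74.8 × (1 + 0.0854 × 15.1) / [15.1 × (0.437 × 7.05 − 0.0854) − 1] = 171.3 / 44.23 = 3.872 mg/L.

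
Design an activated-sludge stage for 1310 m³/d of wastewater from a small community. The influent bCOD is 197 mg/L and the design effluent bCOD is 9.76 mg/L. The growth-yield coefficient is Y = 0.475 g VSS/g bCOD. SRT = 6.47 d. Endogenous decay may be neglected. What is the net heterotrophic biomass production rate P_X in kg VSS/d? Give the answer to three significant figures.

P_X ≈ 117 kg VSS/d

With endogenous decay neglected, the observed yield equals the true yield: Y_obs = Y = 0.475 g VSS/g bCOD.
Substrate removed = Q·(S₀ − S) = 1310 m³/d × (197 − 9.76) g/m³ = 2.45×10^5 g/d = 245.3 kg/d.
Biomass produced: P_X = Y_obs·Q·ΔS = 0.4750 × 245.3 ≈ 116.5 kg VSS/d.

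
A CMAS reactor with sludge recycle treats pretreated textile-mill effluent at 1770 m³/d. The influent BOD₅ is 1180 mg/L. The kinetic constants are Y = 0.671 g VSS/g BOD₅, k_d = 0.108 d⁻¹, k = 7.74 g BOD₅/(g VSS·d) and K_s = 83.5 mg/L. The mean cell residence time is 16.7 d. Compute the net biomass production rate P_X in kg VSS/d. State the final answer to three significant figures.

Effluent substrate depends only on kinetics and SRT: S = K_s(1 + k_d θ_c) / [θ_c(Yk − k_d) − 1] = 83.5 × (1 + 0.108 × 16.7) / [16.7 × (0.671 × 7.74 − 0.108) − 1] = 234.1 / 83.93 = 2.789 mg/L.
The observed yield is Y_obs = Y/(1 + k_d·θ_c) = 0.671 / (1 + 0.108 × 16.7) = 0.671 / 2.804 = 0.2393 g VSS per g BOD₅ removed.
Q·(S₀ − S) = 1770 × (1180 − 2.79) × 10⁻³ = 2084 kg/d removed.
Net biomass production P_X = Y_obs × Q·(S₀ − S) = 0.2393 × 2084 = 498.7 kg VSS/d.

P_X ≈ 499 kg VSS/d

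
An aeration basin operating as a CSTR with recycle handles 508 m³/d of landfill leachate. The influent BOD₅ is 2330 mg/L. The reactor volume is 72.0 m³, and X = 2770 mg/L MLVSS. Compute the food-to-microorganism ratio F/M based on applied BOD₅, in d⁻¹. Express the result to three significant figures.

Food-to-microorganism ratio F/M = Q S₀ / (V X) = 508 × 2330 / (72.00 × 2770) = 5.935 d⁻¹.

F/M ≈ 5.93 d⁻¹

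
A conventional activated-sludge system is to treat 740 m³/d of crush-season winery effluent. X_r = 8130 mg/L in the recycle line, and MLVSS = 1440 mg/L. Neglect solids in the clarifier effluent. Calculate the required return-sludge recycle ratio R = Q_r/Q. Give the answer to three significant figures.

R ≈ 0.215

Solids balance on the clarifier gives (1+R)X = R·X_r, so R = X/(X_r − X) = 1440 / (8130 − 1440) = 0.2152.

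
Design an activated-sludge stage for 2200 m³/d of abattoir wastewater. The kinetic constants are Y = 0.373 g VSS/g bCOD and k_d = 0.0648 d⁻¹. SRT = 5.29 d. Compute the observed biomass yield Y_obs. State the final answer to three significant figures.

Y_obs ≈ 0.278 g VSS/g bCOD

The observed yield is Y_obs = Y/(1 + k_d·θ_c) = 0.373 / (1 + 0.0648 × 5.29) = 0.373 / 1.343 = 0.2778 g VSS per g bCOD removed.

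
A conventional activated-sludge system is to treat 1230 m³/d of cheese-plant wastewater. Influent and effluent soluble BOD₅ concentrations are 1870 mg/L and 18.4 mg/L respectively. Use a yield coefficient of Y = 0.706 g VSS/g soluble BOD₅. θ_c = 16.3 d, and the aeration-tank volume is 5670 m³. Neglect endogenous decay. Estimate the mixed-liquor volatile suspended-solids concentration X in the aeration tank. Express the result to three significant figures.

From V·X = Y·Q·(S₀ − S)·θ_c (decay neglected): X = 0.706 × 1230 × (1870 − 18.4) × 16.3 / 5670 = 4622 mg/L.

X ≈ 4620 mg/L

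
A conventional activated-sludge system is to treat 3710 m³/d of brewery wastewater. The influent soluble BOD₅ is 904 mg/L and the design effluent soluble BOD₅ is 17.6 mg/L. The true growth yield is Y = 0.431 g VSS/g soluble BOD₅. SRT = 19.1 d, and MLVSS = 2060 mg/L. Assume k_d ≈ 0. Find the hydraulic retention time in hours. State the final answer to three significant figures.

Biomass mass balance (decay neglected): V·X = Y·Q·(S₀ − S)·θ_c, so V = 0.431 × 3710 × (904 − 17.6) × 19.1 / 2060 = 13142 m³.
Hydraulic retention time τ = V/Q = 13142 / 3710 = 3.542 d = 85.01 h.

τ ≈ 85.0 h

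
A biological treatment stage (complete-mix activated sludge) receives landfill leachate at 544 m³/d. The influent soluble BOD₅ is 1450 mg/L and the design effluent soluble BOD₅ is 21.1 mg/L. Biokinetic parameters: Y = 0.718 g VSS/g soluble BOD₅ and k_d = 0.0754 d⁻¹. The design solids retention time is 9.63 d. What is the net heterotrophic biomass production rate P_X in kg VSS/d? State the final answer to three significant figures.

Y_obs = Y / (1 + k_d θ_c) = 0.718 / (1 + 0.0754 × 9.63) = 0.718 / 1.726 = 0.4160.
Q·(S₀ − S) = 544 × (1450 − 21.1) × 10⁻³ = 777.3 kg/d removed.
So the net sludge growth is P_X = 0.4160 × 777.3 = 323.3 kg VSS/d.

P_X ≈ 323 kg VSS/d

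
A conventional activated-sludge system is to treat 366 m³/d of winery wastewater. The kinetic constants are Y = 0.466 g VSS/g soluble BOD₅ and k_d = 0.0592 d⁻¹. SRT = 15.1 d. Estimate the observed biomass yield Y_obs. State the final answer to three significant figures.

Y_obs ≈ 0.246 g VSS/g soluble BOD₅

Correct the yield for decay: Y_obs = Y/(1 + k_d θ_c) = 0.466 / (1 + 0.0592 × 15.1) = 0.466 / 1.894 = 0.2461.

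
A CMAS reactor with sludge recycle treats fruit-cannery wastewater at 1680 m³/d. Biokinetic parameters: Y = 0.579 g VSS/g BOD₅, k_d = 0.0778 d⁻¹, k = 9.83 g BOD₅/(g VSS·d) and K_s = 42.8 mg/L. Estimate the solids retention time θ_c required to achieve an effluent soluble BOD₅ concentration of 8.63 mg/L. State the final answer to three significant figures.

θ_c ≈ 1.14 d

From 1/θ_c = Y·k·S/(K_s + S) − k_d: Y·k·S/(K_s+S) = 0.579 × 9.83 × 8.63 / (42.8 + 8.63) = 0.9551 d⁻¹.
Then 1/θ_c = μ − k_d = 0.9551 − 0.0778 = 0.8773 d⁻¹, giving θ_c = 1.140 d.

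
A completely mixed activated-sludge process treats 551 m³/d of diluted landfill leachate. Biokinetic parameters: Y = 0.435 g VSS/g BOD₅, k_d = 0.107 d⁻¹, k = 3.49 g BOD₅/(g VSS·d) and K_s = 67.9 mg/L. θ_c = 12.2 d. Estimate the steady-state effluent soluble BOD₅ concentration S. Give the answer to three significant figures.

S ≈ 9.65 mg/L

Effluent substrate depends only on kinetics and SRT: S = K_s(1 + k_d θ_c) / [θ_c(Yk − k_d) − 1] = 67.9 × (1 + 0.107 × 12.2) / [12.2 × (0.435 × 3.49 − 0.107) − 1] = 156.5 / 16.22 = 9.653 mg/L.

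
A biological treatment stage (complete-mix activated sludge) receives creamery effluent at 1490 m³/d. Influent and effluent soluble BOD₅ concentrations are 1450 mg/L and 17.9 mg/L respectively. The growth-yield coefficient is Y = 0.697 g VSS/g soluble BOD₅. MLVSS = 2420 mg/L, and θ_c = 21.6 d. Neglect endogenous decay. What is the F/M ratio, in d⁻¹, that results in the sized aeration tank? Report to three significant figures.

Biomass mass balance (decay neglected): V·X = Y·Q·(S₀ − S)·θ_c, so V = 0.697 × 1490 × (1450 − 17.9) × 21.6 / 2420 = 13275 m³.
Food-to-microorganism ratio F/M = Q S₀ / (V X) = 1490 × 1450 / (13275 × 2420) = 0.06725 d⁻¹.

F/M ≈ 0.0673 d⁻¹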